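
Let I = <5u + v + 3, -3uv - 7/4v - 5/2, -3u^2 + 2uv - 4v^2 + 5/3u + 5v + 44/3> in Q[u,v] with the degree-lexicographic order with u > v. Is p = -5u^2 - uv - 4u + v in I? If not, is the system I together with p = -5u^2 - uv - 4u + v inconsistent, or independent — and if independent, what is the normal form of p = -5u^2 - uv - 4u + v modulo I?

Adjoining -5u^2 - uv - 4u + v makes the ideal the whole ring: the system is inconsistent.

First compute the reduced Gröbner basis of I by Buchberger's algorithm.
f_1 = 5u + v + 3, LT = u.
f_2 = -3uv - 7/4v - 5/2, LT = uv.
f_3 = -3u^2 + 2uv - 4v^2 + 5/3u + 5v + 44/3, LT = u^2.

S(f_1,f_2): lcm = uv. S = 1/5v^2 + 1/60v - 5/6.
  leading term v^2: no divisor's leading term divides it; move 1/5v^2 to the remainder.
  leading term v: no divisor's leading term divides it; move 1/60v to the remainder.
  leading term 1: no divisor's leading term divides it; move -5/6 to the remainder.
  remainder 1/5v^2 + 1/60v - 5/6 ≠ 0; add h_4 = 1/5v^2 + 1/60v - 5/6 to the basis.

S(f_1,f_3): lcm = u^2. S = 13/15uv - 4/3v^2 + 52/45u + 5/3v + 44/9.
  leading term uv: subtract (13/75v)·f_1 from 13/15uv - 4/3v^2 + 52/45u + 5/3v + 44/9 → -113/75v^2 + 52/45u + 86/75v + 44/9
  leading term v^2: subtract (-113/15)·h_4 from -113/75v^2 + 52/45u + 86/75v + 44/9 → 52/45u + 229/180v - 25/18
  leading term u: subtract (52/225)·f_1 from 52/45u + 229/180v - 25/18 → 937/900v - 937/450
  leading term v: no divisor's leading term divides it; move 937/900v to the remainder.
  leading term 1: no divisor's leading term divides it; move -937/450 to the remainder.
  remainder 937/900v - 937/450 ≠ 0; add h_5 = 937/900v - 937/450 to the basis.

The other S-polynomials (S(f_2,f_3), S(f_1,h_4), S(f_2,h_4), S(f_3,h_4), S(f_1,h_5), S(f_2,h_5), S(f_3,h_5), S(h_4,h_5)) all reduce to 0 modulo the current basis, so we have a Gröbner basis.
Inter-reduce: drop elements whose leading term is divisible by another's, tail-reduce, and make monic.
Reduced Gröbner basis: {u + 1, v - 2}.
Label its elements g_1 = u + 1, g_2 = v - 2.

Reduce p = -5u^2 - uv - 4u + v modulo G:
  leading term u^2: subtract (-5u)·g_1 from -5u^2 - uv - 4u + v → -uv + u + v
  leading term uv: subtract (-v)·g_1 from -uv + u + v → u + 2v
  leading term u: subtract (1)·g_1 from u + 2v → 2v - 1
  leading term v: subtract (2)·g_2 from 2v - 1 → 3
  leading term 1: no divisor's leading term divides it; move 3 to the remainder.
  normal form = 3.
The normal form is nonzero, so p ∉ I. Since p minus its normal form lies in I, I + (p) = I + (r) where r = 3; decide whether this ideal is the whole ring.
Here r = 3 is a nonzero constant, hence a unit: 1 ∈ I + (p), the Gröbner basis of I + (p) is {1}, and the enlarged system has no common solution — adjoining p is inconsistent.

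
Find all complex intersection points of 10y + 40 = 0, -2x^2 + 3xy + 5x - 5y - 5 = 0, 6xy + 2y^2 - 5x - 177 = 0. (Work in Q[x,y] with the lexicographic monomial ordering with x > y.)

{(-5, -4)}

Compute a lex Gröbner basis by Buchberger's algorithm.
f_1 = 10y + 40, LT = y.
f_2 = -2x^2 + 3xy + 5x - 5y - 5, LT = x^2.
f_3 = 6xy - 5x + 2y^2 - 177, LT = xy.

S(f_1,f_3): lcm = xy. S = 29/6x - 1/3y^2 + 59/2.
  reduce S modulo (f_1, f_2, f_3):
  remainder 29/6x + 145/6 ≠ 0; add h_4 = 29/6x + 145/6 to the basis.

The other S-polynomials (S(f_1,f_2), S(f_2,f_3), S(f_1,h_4), S(f_2,h_4), S(f_3,h_4)) all reduce to 0 modulo the current basis, so we have a Gröbner basis.
Inter-reduce: drop elements whose leading term is divisible by another's, tail-reduce, and make monic.
Reduced Gröbner basis: {x + 5, y + 4}.

From the last basis element, y + 4 = 0, so y takes values in {-4}. Each choice, substituted upward through the basis, yields the corresponding point(s) of the solution set.
  y = -4: the earlier basis element becomes x + 5 = 0, giving x = -5 — point (-5, -4).
Zero-dimensionality of the ideal guarantees finitely many solutions over ℂ.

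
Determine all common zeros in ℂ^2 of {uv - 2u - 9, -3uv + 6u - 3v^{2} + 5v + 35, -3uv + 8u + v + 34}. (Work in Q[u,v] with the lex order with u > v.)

Compute a lex Gröbner basis by Buchberger's algorithm.
f_1 = uv - 2u - 9, LT = uv.
f_2 = -3uv + 6u - 3v^{2} + 5v + 35, LT = uv.
f_3 = -3uv + 8u + v + 34, LT = uv.

S(f_1,f_2): lcm = uv. S = -v^{2} + \tfrac{5}{3}v + \tfrac{8}{3}.
  leading term v^{2}: no divisor's leading term divides it; move -v^{2} to the remainder.
  leading term v: no divisor's leading term divides it; move \tfrac{5}{3}v to the remainder.
  leading term 1: no divisor's leading term divides it; move \tfrac{8}{3} to the remainder.
  remainder -v^{2} + \tfrac{5}{3}v + \tfrac{8}{3} ≠ 0; add h_4 = -v^{2} + \tfrac{5}{3}v + \tfrac{8}{3} to the basis.

S(f_1,f_3): lcm = uv. S = \tfrac{2}{3}u + \tfrac{1}{3}v + \tfrac{7}{3}.
  leading term u: no divisor's leading term divides it; move \tfrac{2}{3}u to the remainder.
  leading term v: no divisor's leading term divides it; move \tfrac{1}{3}v to the remainder.
  leading term 1: no divisor's leading term divides it; move \tfrac{7}{3} to the remainder.
  remainder \tfrac{2}{3}u + \tfrac{1}{3}v + \tfrac{7}{3} ≠ 0; add h_5 = \tfrac{2}{3}u + \tfrac{1}{3}v + \tfrac{7}{3} to the basis.

S(f_2,f_3): lcm = uv. S = \tfrac{2}{3}u + v^{2} - \tfrac{4}{3}v - \tfrac{1}{3}.
  leading term u: subtract (1)·h_5 from \tfrac{2}{3}u + v^{2} - \tfrac{4}{3}v - \tfrac{1}{3} → v^{2} - \tfrac{5}{3}v - \tfrac{8}{3}
  leading term v^{2}: subtract (-1)·h_4 from v^{2} - \tfrac{5}{3}v - \tfrac{8}{3} → 0
  remainder 0.

S(f_1,h_4): lcm = uv^{2}. S = -\tfrac{1}{3}uv + \tfrac{8}{3}u - 9v.
  leading term uv: subtract (-\tfrac{1}{3})·f_1 from -\tfrac{1}{3}uv + \tfrac{8}{3}u - 9v → 2u - 9v - 3
  leading term u: subtract (3)·h_5 from 2u - 9v - 3 → -10v - 10
  leading term v: no divisor's leading term divides it; move -10v to the remainder.
  leading term 1: no divisor's leading term divides it; move -10 to the remainder.
  remainder -10v - 10 ≠ 0; add h_6 = -10v - 10 to the basis.

S(f_2,h_4): lcm = uv^{2}. S = -\tfrac{1}{3}uv + \tfrac{8}{3}u + v^{3} - \tfrac{5}{3}v^{2} - \tfrac{35}{3}v.
  leading term uv: subtract (-\tfrac{1}{3})·f_1 from -\tfrac{1}{3}uv + \tfrac{8}{3}u + v^{3} - \tfrac{5}{3}v^{2} - \tfrac{35}{3}v → 2u + v^{3} - \tfrac{5}{3}v^{2} - \tfrac{35}{3}v - 3
  leading term u: subtract (3)·h_5 from 2u + v^{3} - \tfrac{5}{3}v^{2} - \tfrac{35}{3}v - 3 → v^{3} - \tfrac{5}{3}v^{2} - \tfrac{38}{3}v - 10
  leading term v^{3}: subtract (-v)·h_4 from v^{3} - \tfrac{5}{3}v^{2} - \tfrac{38}{3}v - 10 → -10v - 10
  leading term v: subtract (1)·h_6 from -10v - 10 → 0
  remainder 0.

S(f_3,h_4): lcm = uv^{2}. S = -uv + \tfrac{8}{3}u - \tfrac{1}{3}v^{2} - \tfrac{34}{3}v.
  leading term uv: subtract (-1)·f_1 from -uv + \tfrac{8}{3}u - \tfrac{1}{3}v^{2} - \tfrac{34}{3}v → \tfrac{2}{3}u - \tfrac{1}{3}v^{2} - \tfrac{34}{3}v - 9
  leading term u: subtract (1)·h_5 from \tfrac{2}{3}u - \tfrac{1}{3}v^{2} - \tfrac{34}{3}v - 9 → -\tfrac{1}{3}v^{2} - \tfrac{35}{3}v - \tfrac{34}{3}
  leading term v^{2}: subtract (\tfrac{1}{3})·h_4 from -\tfrac{1}{3}v^{2} - \tfrac{35}{3}v - \tfrac{34}{3} → -\tfrac{110}{9}v - \tfrac{110}{9}
  leading term v: subtract (\tfrac{11}{9})·h_6 from -\tfrac{110}{9}v - \tfrac{110}{9} → 0
  remainder 0.

S(f_1,h_5): lcm = uv. S = -2u - \tfrac{1}{2}v^{2} - \tfrac{7}{2}v - 9.
  leading term u: subtract (-3)·h_5 from -2u - \tfrac{1}{2}v^{2} - \tfrac{7}{2}v - 9 → -\tfrac{1}{2}v^{2} - \tfrac{5}{2}v - 2
  leading term v^{2}: subtract (\tfrac{1}{2})·h_4 from -\tfrac{1}{2}v^{2} - \tfrac{5}{2}v - 2 → -\tfrac{10}{3}v - \tfrac{10}{3}
  leading term v: subtract (\tfrac{1}{3})·h_6 from -\tfrac{10}{3}v - \tfrac{10}{3} → 0
  remainder 0.

S(f_2,h_5): lcm = uv. S = -2u + \tfrac{1}{2}v^{2} - \tfrac{31}{6}v - \tfrac{35}{3}.
  leading term u: subtract (-3)·h_5 from -2u + \tfrac{1}{2}v^{2} - \tfrac{31}{6}v - \tfrac{35}{3} → \tfrac{1}{2}v^{2} - \tfrac{25}{6}v - \tfrac{14}{3}
  leading term v^{2}: subtract (-\tfrac{1}{2})·h_4 from \tfrac{1}{2}v^{2} - \tfrac{25}{6}v - \tfrac{14}{3} → -\tfrac{10}{3}v - \tfrac{10}{3}
  leading term v: subtract (\tfrac{1}{3})·h_6 from -\tfrac{10}{3}v - \tfrac{10}{3} → 0
  remainder 0.

S(f_3,h_5): lcm = uv. S = -\tfrac{8}{3}u - \tfrac{1}{2}v^{2} - \tfrac{23}{6}v - \tfrac{34}{3}.
  leading term u: subtract (-4)·h_5 from -\tfrac{8}{3}u - \tfrac{1}{2}v^{2} - \tfrac{23}{6}v - \tfrac{34}{3} → -\tfrac{1}{2}v^{2} - \tfrac{5}{2}v - 2
  leading term v^{2}: subtract (\tfrac{1}{2})·h_4 from -\tfrac{1}{2}v^{2} - \tfrac{5}{2}v - 2 → -\tfrac{10}{3}v - \tfrac{10}{3}
  leading term v: subtract (\tfrac{1}{3})·h_6 from -\tfrac{10}{3}v - \tfrac{10}{3} → 0
  remainder 0.

S(h_4,h_5): leading monomials are coprime, so the S-polynomial reduces to 0 (Buchberger's first criterion).
S(f_1,h_6): lcm = uv. S = -3u - 9.
  leading term u: subtract (-\tfrac{9}{2})·h_5 from -3u - 9 → \tfrac{3}{2}v + \tfrac{3}{2}
  leading term v: subtract (-\tfrac{3}{20})·h_6 from \tfrac{3}{2}v + \tfrac{3}{2} → 0
  remainder 0.

S(f_2,h_6): lcm = uv. S = -3u + v^{2} - \tfrac{5}{3}v - \tfrac{35}{3}.
  leading term u: subtract (-\tfrac{9}{2})·h_5 from -3u + v^{2} - \tfrac{5}{3}v - \tfrac{35}{3} → v^{2} - \tfrac{1}{6}v - \tfrac{7}{6}
  leading term v^{2}: subtract (-1)·h_4 from v^{2} - \tfrac{1}{6}v - \tfrac{7}{6} → \tfrac{3}{2}v + \tfrac{3}{2}
  leading term v: subtract (-\tfrac{3}{20})·h_6 from \tfrac{3}{2}v + \tfrac{3}{2} → 0
  remainder 0.

S(f_3,h_6): lcm = uv. S = -\tfrac{11}{3}u - \tfrac{1}{3}v - \tfrac{34}{3}.
  leading term u: subtract (-\tfrac{11}{2})·h_5 from -\tfrac{11}{3}u - \tfrac{1}{3}v - \tfrac{34}{3} → \tfrac{3}{2}v + \tfrac{3}{2}
  leading term v: subtract (-\tfrac{3}{20})·h_6 from \tfrac{3}{2}v + \tfrac{3}{2} → 0
  remainder 0.

S(h_4,h_6): lcm = v^{2}. S = -\tfrac{8}{3}v - \tfrac{8}{3}.
  leading term v: subtract (\tfrac{4}{15})·h_6 from -\tfrac{8}{3}v - \tfrac{8}{3} → 0
  remainder 0.

S(h_5,h_6): leading monomials are coprime, so the S-polynomial reduces to 0 (Buchberger's first criterion).
Every S-polynomial of the final basis reduces to 0, so we have a Gröbner basis.
Inter-reduce: drop elements whose leading term is divisible by another's, tail-reduce, and make monic.
Reduced Gröbner basis: {u + 3, v + 1}.

From the last basis element, v + 1 = 0, so v takes values in {-1}. Each choice, substituted upward through the basis, yields the corresponding point(s) of the solution set.
  v = -1: the earlier basis element becomes u + 3 = 0, giving u = -3 — point (-3, -1).
Each listed point satisfies every original equation (direct substitution).
A lex Gröbner basis triangularizes the system, enabling back-substitution.

{(-3, -1)}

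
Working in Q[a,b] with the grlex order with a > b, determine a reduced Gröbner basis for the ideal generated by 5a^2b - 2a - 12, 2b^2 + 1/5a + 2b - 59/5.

This is the nonlinear analogue of row-reducing a linear system.

f_1 = 5a^2b - 2a - 12, LT = a^2b.
f_2 = 2b^2 + 1/5a + 2b - 59/5, LT = b^2.

S(f_1,f_2): lcm = a^2b^2. S = -1/10a^3 - a^2b + 59/10a^2 - 2/5ab - 12/5b.
  reduce S modulo (f_1, f_2):
  remainder -1/10a^3 + 59/10a^2 - 2/5ab - 2/5a - 12/5b - 12/5 ≠ 0; add g_3 = -1/10a^3 + 59/10a^2 - 2/5ab - 2/5a - 12/5b - 12/5 to the basis.

The other S-polynomials (S(f_1,g_3), S(f_2,g_3)) all reduce to 0 modulo the current basis, so we have a Gröbner basis.

G = {a^3 - 59a^2 + 4ab + 4a + 24b + 24, a^2b - 2/5a - 12/5, b^2 + 1/10a + b - 59/10}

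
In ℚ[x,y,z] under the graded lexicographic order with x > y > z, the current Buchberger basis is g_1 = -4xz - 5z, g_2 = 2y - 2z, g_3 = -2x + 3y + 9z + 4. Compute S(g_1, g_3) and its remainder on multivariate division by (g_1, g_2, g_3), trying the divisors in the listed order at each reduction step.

lcm(LM(g_1), LM(g_3)) = xz.
S = (lcm/LT(g_1))·g_1 − (lcm/LT(g_3))·g_3 = 3/2yz + 9/2z² + 13/4z.
Reduce S modulo (g_1, g_2, g_3) in that order:
  leading term yz: subtract (¾z)·g_2 from 3/2yz + 9/2z² + 13/4z → 6z² + 13/4z
  leading term z²: no divisor's leading term divides it; move 6z² to the remainder.
  leading term z: no divisor's leading term divides it; move 13/4z to the remainder.
The remainder 6z² + 13/4z is nonzero, so it would be added as the next basis element.

S(g_1, g_3) = 3/2yz + 9/2z² + 13/4z; remainder on division = 6z² + 13/4z.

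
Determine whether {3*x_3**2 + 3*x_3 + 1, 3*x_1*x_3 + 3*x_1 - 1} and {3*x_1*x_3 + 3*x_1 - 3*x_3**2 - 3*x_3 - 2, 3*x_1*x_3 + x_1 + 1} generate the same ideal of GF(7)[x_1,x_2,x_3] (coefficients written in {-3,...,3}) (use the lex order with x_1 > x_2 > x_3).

No, the ideals differ.

Two ideals are equal iff their reduced Gröbner bases coincide (the reduced basis is unique for a fixed ordering).
Buchberger on the first generating set:
f_1 = 3*x_3**2 + 3*x_3 + 1, LT = x_3**2.
f_2 = 3*x_1*x_3 + 3*x_1 - 1, LT = x_1*x_3.

S(f_1,f_2): lcm = x_1*x_3**2. S = -2*x_1 - 2*x_3.
  leading term x_1: no divisor's leading term divides it; move -2*x_1 to the remainder.
  leading term x_3: no divisor's leading term divides it; move -2*x_3 to the remainder.
  remainder -2*x_1 - 2*x_3 ≠ 0; add g_3 = -2*x_1 - 2*x_3 to the basis.

The other S-polynomials (S(f_1,g_3), S(f_2,g_3)) all reduce to 0 modulo the current basis, so we have a Gröbner basis.
Inter-reduce: drop elements whose leading term is divisible by another's, tail-reduce, and make monic.
Reduced Gröbner basis: {x_1 + x_3, x_3**2 + x_3 - 2}.

Buchberger on the second generating set:
h_1 = 3*x_1*x_3 + 3*x_1 - 3*x_3**2 - 3*x_3 - 2, LT = x_1*x_3.
h_2 = 3*x_1*x_3 + x_1 + 1, LT = x_1*x_3.

S(h_1,h_2): lcm = x_1*x_3. S = 3*x_1 - x_3**2 - x_3 - 1.
  leading term x_1: no divisor's leading term divides it; move 3*x_1 to the remainder.
  leading term x_3**2: no divisor's leading term divides it; move -x_3**2 to the remainder.
  leading term x_3: no divisor's leading term divides it; move -x_3 to the remainder.
  leading term 1: no divisor's leading term divides it; move -1 to the remainder.
  remainder 3*x_1 - x_3**2 - x_3 - 1 ≠ 0; add k_3 = 3*x_1 - x_3**2 - x_3 - 1 to the basis.

S(h_1,k_3): lcm = x_1*x_3. S = x_1 - 2*x_3**3 - 3*x_3**2 - 3*x_3 - 3.
  leading term x_1: subtract (-2)·k_3 from x_1 - 2*x_3**3 - 3*x_3**2 - 3*x_3 - 3 → -2*x_3**3 + 2*x_3**2 + 2*x_3 + 2
  leading term x_3**3: no divisor's leading term divides it; move -2*x_3**3 to the remainder.
  leading term x_3**2: no divisor's leading term divides it; move 2*x_3**2 to the remainder.
  leading term x_3: no divisor's leading term divides it; move 2*x_3 to the remainder.
  leading term 1: no divisor's leading term divides it; move 2 to the remainder.
  remainder -2*x_3**3 + 2*x_3**2 + 2*x_3 + 2 ≠ 0; add k_4 = -2*x_3**3 + 2*x_3**2 + 2*x_3 + 2 to the basis.

The other S-polynomials (S(h_2,k_3), S(h_1,k_4), S(h_2,k_4), S(k_3,k_4)) all reduce to 0 modulo the current basis, so we have a Gröbner basis.
Inter-reduce: drop elements whose leading term is divisible by another's, tail-reduce, and make monic.
Reduced Gröbner basis: {x_1 + 2*x_3**2 + 2*x_3 + 2, x_3**3 - x_3**2 - x_3 - 1}.

Since the reduced bases disagree, the two ideals are not the same.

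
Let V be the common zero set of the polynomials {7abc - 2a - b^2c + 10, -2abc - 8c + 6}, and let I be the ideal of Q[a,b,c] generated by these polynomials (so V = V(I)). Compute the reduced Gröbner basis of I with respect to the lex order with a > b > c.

G = {a + 1/2b^2c + 14c - 31/2, b^3c^2 + 28bc^2 - 31bc - 8c + 6}

f_1 = 7abc - 2a - b^2c + 10, LT = abc.
f_2 = -2abc - 8c + 6, LT = abc.

S(f_1,f_2): lcm = abc. S = -2/7a - 1/7b^2c - 4c + 31/7.
  leading term a: no divisor's leading term divides it; move -2/7a to the remainder.
  leading term b^2c: no divisor's leading term divides it; move -1/7b^2c to the remainder.
  leading term c: no divisor's leading term divides it; move -4c to the remainder.
  leading term 1: no divisor's leading term divides it; move 31/7 to the remainder.
  remainder -2/7a - 1/7b^2c - 4c + 31/7 ≠ 0; add g_3 = -2/7a - 1/7b^2c - 4c + 31/7 to the basis.

S(f_1,g_3): lcm = abc. S = -2/7a - 1/2b^3c^2 - 1/7b^2c - 14bc^2 + 31/2bc + 10/7.
  leading term a: subtract (1)·g_3 from -2/7a - 1/2b^3c^2 - 1/7b^2c - 14bc^2 + 31/2bc + 10/7 → -1/2b^3c^2 - 14bc^2 + 31/2bc + 4c - 3
  leading term b^3c^2: no divisor's leading term divides it; move -1/2b^3c^2 to the remainder.
  leading term bc^2: no divisor's leading term divides it; move -14bc^2 to the remainder.
  leading term bc: no divisor's leading term divides it; move 31/2bc to the remainder.
  leading term c: no divisor's leading term divides it; move 4c to the remainder.
  leading term 1: no divisor's leading term divides it; move -3 to the remainder.
  remainder -1/2b^3c^2 - 14bc^2 + 31/2bc + 4c - 3 ≠ 0; add g_4 = -1/2b^3c^2 - 14bc^2 + 31/2bc + 4c - 3 to the basis.

S(f_2,g_3): lcm = abc. S = -1/2b^3c^2 - 14bc^2 + 31/2bc + 4c - 3.
  leading term b^3c^2: subtract (1)·g_4 from -1/2b^3c^2 - 14bc^2 + 31/2bc + 4c - 3 → 0
  remainder 0.

S(f_1,g_4): lcm = ab^3c^2. S = -2/7ab^2c - 28abc^2 + 31abc + 8ac - 6a - 1/7b^4c^2 + 10/7b^2c.
  leading term ab^2c: subtract (-2/49b)·f_1 from -2/7ab^2c - 28abc^2 + 31abc + 8ac - 6a - 1/7b^4c^2 + 10/7b^2c → -28abc^2 + 31abc - 4/49ab + 8ac - 6a - 1/7b^4c^2 - 2/49b^3c + 10/7b^2c + 20/49b
  leading term abc^2: subtract (-4c)·f_1 from -28abc^2 + 31abc - 4/49ab + 8ac - 6a - 1/7b^4c^2 - 2/49b^3c + 10/7b^2c + 20/49b → 31abc - 4/49ab - 6a - 1/7b^4c^2 - 2/49b^3c - 4b^2c^2 + 10/7b^2c + 20/49b + 40c
  leading term abc: subtract (31/7)·f_1 from 31abc - 4/49ab - 6a - 1/7b^4c^2 - 2/49b^3c - 4b^2c^2 + 10/7b^2c + 20/49b + 40c → -4/49ab + 20/7a - 1/7b^4c^2 - 2/49b^3c - 4b^2c^2 + 41/7b^2c + 20/49b + 40c - 310/7
  leading term ab: subtract (2/7b)·g_3 from -4/49ab + 20/7a - 1/7b^4c^2 - 2/49b^3c - 4b^2c^2 + 41/7b^2c + 20/49b + 40c - 310/7 → 20/7a - 1/7b^4c^2 - 4b^2c^2 + 41/7b^2c + 8/7bc - 6/7b + 40c - 310/7
  leading term a: subtract (-10)·g_3 from 20/7a - 1/7b^4c^2 - 4b^2c^2 + 41/7b^2c + 8/7bc - 6/7b + 40c - 310/7 → -1/7b^4c^2 - 4b^2c^2 + 31/7b^2c + 8/7bc - 6/7b
  leading term b^4c^2: subtract (2/7b)·g_4 from -1/7b^4c^2 - 4b^2c^2 + 31/7b^2c + 8/7bc - 6/7b → 0
  remainder 0.

S(f_2,g_4): lcm = ab^3c^2. S = -28abc^2 + 31abc + 8ac - 6a + 4b^2c^2 - 3b^2c.
  leading term abc^2: subtract (-4c)·f_1 from -28abc^2 + 31abc + 8ac - 6a + 4b^2c^2 - 3b^2c → 31abc - 6a - 3b^2c + 40c
  leading term abc: subtract (31/7)·f_1 from 31abc - 6a - 3b^2c + 40c → 20/7a + 10/7b^2c + 40c - 310/7
  leading term a: subtract (-10)·g_3 from 20/7a + 10/7b^2c + 40c - 310/7 → 0
  remainder 0.

S(g_3,g_4): leading monomials are coprime, so the S-polynomial reduces to 0 (Buchberger's first criterion).
Every S-polynomial of the final basis reduces to 0, so we have a Gröbner basis.
Inter-reduce: drop elements whose leading term is divisible by another's, tail-reduce, and make monic.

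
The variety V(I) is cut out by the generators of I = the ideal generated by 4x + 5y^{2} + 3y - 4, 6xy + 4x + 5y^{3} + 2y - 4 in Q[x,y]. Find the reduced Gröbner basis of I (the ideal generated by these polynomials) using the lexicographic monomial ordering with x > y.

f_1 = 4x + 5y^{2} + 3y - 4, LT = x.
f_2 = 6xy + 4x + 5y^{3} + 2y - 4, LT = xy.

S(f_1,f_2): lcm = xy. S = -\tfrac{2}{3}x + \tfrac{5}{12}y^{3} + \tfrac{3}{4}y^{2} - \tfrac{4}{3}y + \tfrac{2}{3}.
  leading term x: subtract (-\tfrac{1}{6})·f_1 from -\tfrac{2}{3}x + \tfrac{5}{12}y^{3} + \tfrac{3}{4}y^{2} - \tfrac{4}{3}y + \tfrac{2}{3} → \tfrac{5}{12}y^{3} + \tfrac{19}{12}y^{2} - \tfrac{5}{6}y
  leading term y^{3}: no divisor's leading term divides it; move \tfrac{5}{12}y^{3} to the remainder.
  leading term y^{2}: no divisor's leading term divides it; move \tfrac{19}{12}y^{2} to the remainder.
  leading term y: no divisor's leading term divides it; move -\tfrac{5}{6}y to the remainder.
  remainder \tfrac{5}{12}y^{3} + \tfrac{19}{12}y^{2} - \tfrac{5}{6}y ≠ 0; add g_3 = \tfrac{5}{12}y^{3} + \tfrac{19}{12}y^{2} - \tfrac{5}{6}y to the basis.

S(f_1,g_3): leading monomials are coprime, so the S-polynomial reduces to 0 (Buchberger's first criterion).
S(f_2,g_3): lcm = xy^{3}. S = -\tfrac{47}{15}xy^{2} + 2xy + \tfrac{5}{6}y^{5} + \tfrac{1}{3}y^{3} - \tfrac{2}{3}y^{2}.
  leading term xy^{2}: subtract (-\tfrac{47}{60}y^{2})·f_1 from -\tfrac{47}{15}xy^{2} + 2xy + \tfrac{5}{6}y^{5} + \tfrac{1}{3}y^{3} - \tfrac{2}{3}y^{2} → 2xy + \tfrac{5}{6}y^{5} + \tfrac{47}{12}y^{4} + \tfrac{161}{60}y^{3} - \tfrac{19}{5}y^{2}
  leading term xy: subtract (\tfrac{1}{2}y)·f_1 from 2xy + \tfrac{5}{6}y^{5} + \tfrac{47}{12}y^{4} + \tfrac{161}{60}y^{3} - \tfrac{19}{5}y^{2} → \tfrac{5}{6}y^{5} + \tfrac{47}{12}y^{4} + \tfrac{11}{60}y^{3} - \tfrac{53}{10}y^{2} + 2y
  leading term y^{5}: subtract (2y^{2})·g_3 from \tfrac{5}{6}y^{5} + \tfrac{47}{12}y^{4} + \tfrac{11}{60}y^{3} - \tfrac{53}{10}y^{2} + 2y → \tfrac{3}{4}y^{4} + \tfrac{37}{20}y^{3} - \tfrac{53}{10}y^{2} + 2y
  leading term y^{4}: subtract (\tfrac{9}{5}y)·g_3 from \tfrac{3}{4}y^{4} + \tfrac{37}{20}y^{3} - \tfrac{53}{10}y^{2} + 2y → -y^{3} - \tfrac{19}{5}y^{2} + 2y
  leading term y^{3}: subtract (-\tfrac{12}{5})·g_3 from -y^{3} - \tfrac{19}{5}y^{2} + 2y → 0
  remainder 0.

Every S-polynomial of the final basis reduces to 0, so we have a Gröbner basis.
Inter-reduce: drop elements whose leading term is divisible by another's, tail-reduce, and make monic.

G = {x + \tfrac{5}{4}y^{2} + \tfrac{3}{4}y - 1, y^{3} + \tfrac{19}{5}y^{2} - 2y}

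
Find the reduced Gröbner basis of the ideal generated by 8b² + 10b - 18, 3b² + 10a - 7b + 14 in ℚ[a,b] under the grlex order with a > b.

G = {b² + 5/4b - 9/4, a - 43/40b + 83/40}

Buchberger's algorithm terminates because the ascending chain of leading-term ideals stabilizes.

f_1 = 8b² + 10b - 18, LT = b².
f_2 = 3b² + 10a - 7b + 14, LT = b².

S(f_1,f_2): lcm = b². S = -10/3a + 43/12b - 83/12.
  leading term a: no divisor's leading term divides it; move -10/3a to the remainder.
  leading term b: no divisor's leading term divides it; move 43/12b to the remainder.
  leading term 1: no divisor's leading term divides it; move -83/12 to the remainder.
  remainder -10/3a + 43/12b - 83/12 ≠ 0; add g_3 = -10/3a + 43/12b - 83/12 to the basis.

S(f_1,g_3): leading monomials are coprime, so the S-polynomial reduces to 0 (Buchberger's first criterion).
S(f_2,g_3): leading monomials are coprime, so the S-polynomial reduces to 0 (Buchberger's first criterion).
Every S-polynomial of the final basis reduces to 0, so we have a Gröbner basis.
Inter-reduce: drop elements whose leading term is divisible by another's, tail-reduce, and make monic.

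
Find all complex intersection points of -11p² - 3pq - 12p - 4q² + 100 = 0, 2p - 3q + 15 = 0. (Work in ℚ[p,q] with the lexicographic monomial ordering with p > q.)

{(-69/19, 49/19), (0, 5)}

Compute a lex Gröbner basis by Buchberger's algorithm.
f_1 = -11p² - 3pq - 12p - 4q² + 100, LT = p².
f_2 = 2p - 3q + 15, LT = p.

S(f_1,f_2): lcm = p². S = 39/22pq - 141/22p + 4/11q² - 100/11.
  reduce S modulo (f_1, f_2):
  remainder 133/44q² - 252/11q + 1715/44 ≠ 0; add h_3 = 133/44q² - 252/11q + 1715/44 to the basis.

The other S-polynomials (S(f_1,h_3), S(f_2,h_3)) all reduce to 0 modulo the current basis, so we have a Gröbner basis.
Inter-reduce: drop elements whose leading term is divisible by another's, tail-reduce, and make monic.
Reduced Gröbner basis: {p - 3/2q + 15/2, q² - 144/19q + 245/19}.

A lex Gröbner basis eliminates variables successively. Here q² - 144/19q + 245/19 depends only on q, with roots {49/19, 5}; lifting each root through the earlier basis elements recovers the full solutions.
  q = 49/19: the earlier basis element becomes p + 69/19 = 0, giving p = -69/19 — point (-69/19, 49/19).
  q = 5: the earlier basis element becomes p = 0, giving p = 0 — point (0, 5).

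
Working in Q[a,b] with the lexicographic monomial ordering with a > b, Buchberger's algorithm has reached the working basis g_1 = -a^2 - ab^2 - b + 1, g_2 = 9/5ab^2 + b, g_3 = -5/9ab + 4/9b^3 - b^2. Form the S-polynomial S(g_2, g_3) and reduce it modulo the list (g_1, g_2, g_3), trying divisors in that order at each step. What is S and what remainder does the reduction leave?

lcm(LM(g_2), LM(g_3)) = ab^2.
S = (lcm/LT(g_2))·g_2 − (lcm/LT(g_3))·g_3 = 4/5b^4 - 9/5b^3 + 5/9b.
Reduce S modulo (g_1, g_2, g_3) in that order:
  leading term b^4: no divisor's leading term divides it; move 4/5b^4 to the remainder.
  leading term b^3: no divisor's leading term divides it; move -9/5b^3 to the remainder.
  leading term b: no divisor's leading term divides it; move 5/9b to the remainder.
The remainder 4/5b^4 - 9/5b^3 + 5/9b is nonzero, so it would be added as the next basis element.

S(g_2, g_3) = 4/5b^4 - 9/5b^3 + 5/9b; remainder on division = 4/5b^4 - 9/5b^3 + 5/9b.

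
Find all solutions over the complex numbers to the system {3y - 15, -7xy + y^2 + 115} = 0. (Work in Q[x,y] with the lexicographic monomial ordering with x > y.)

Compute a lex Gröbner basis by Buchberger's algorithm.
f_1 = 3y - 15, LT = y.
f_2 = -7xy + y^2 + 115, LT = xy.

S(f_1,f_2): lcm = xy. S = -5x + 1/7y^2 + 115/7.
  reduce S modulo (f_1, f_2):
  remainder -5x + 20 ≠ 0; add h_3 = -5x + 20 to the basis.

The other S-polynomials (S(f_1,h_3), S(f_2,h_3)) all reduce to 0 modulo the current basis, so we have a Gröbner basis.
Inter-reduce: drop elements whose leading term is divisible by another's, tail-reduce, and make monic.
Reduced Gröbner basis: {x - 4, y - 5}.

Elimination: the polynomial y - 5 lies in the elimination ideal for y, so y ∈ {5}. For each such y, the remaining basis elements (now univariate) give the rest of the solution.
  y = 5: the earlier basis element becomes x - 4 = 0, giving x = 4 — point (4, 5).

{(4, 5)}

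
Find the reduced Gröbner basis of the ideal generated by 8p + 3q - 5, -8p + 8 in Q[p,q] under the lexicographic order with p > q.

G = {p - 1, q + 1}

f_1 = 8p + 3q - 5, LT = p.
f_2 = -8p + 8, LT = p.

S(f_1,f_2): lcm = p. S = 3/8q + 3/8.
  leading term q: no divisor's leading term divides it; move 3/8q to the remainder.
  leading term 1: no divisor's leading term divides it; move 3/8 to the remainder.
  remainder 3/8q + 3/8 ≠ 0; add g_3 = 3/8q + 3/8 to the basis.

The other S-polynomials (S(f_1,g_3), S(f_2,g_3)) all reduce to 0 modulo the current basis, so we have a Gröbner basis.
Inter-reduce: drop elements whose leading term is divisible by another's, tail-reduce, and make monic.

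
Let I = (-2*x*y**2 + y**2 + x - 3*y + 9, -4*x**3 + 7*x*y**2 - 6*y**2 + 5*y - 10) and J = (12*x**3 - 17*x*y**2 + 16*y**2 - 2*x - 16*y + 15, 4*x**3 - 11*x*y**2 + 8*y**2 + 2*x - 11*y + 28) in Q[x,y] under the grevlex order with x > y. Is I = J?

No, the ideals differ.

Two ideals are equal iff their reduced Gröbner bases coincide (the reduced basis is unique for a fixed ordering).
Buchberger on the first generating set:
f_1 = -2*x*y**2 + y**2 + x - 3*y + 9, LT = x*y**2.
f_2 = -4*x**3 + 7*x*y**2 - 6*y**2 + 5*y - 10, LT = x**3.

S(f_1,f_2): lcm = x**3*y**2. S = 7/4*x*y**4 - 1/2*x**2*y**2 - 3/2*y**4 - 1/2*x**3 + 3/2*x**2*y + 5/4*y**3 - 9/2*x**2 - 5/2*y**2.
  leading term x*y**4: subtract (-7/8*y**2)·f_1 from 7/4*x*y**4 - 1/2*x**2*y**2 - 3/2*y**4 - 1/2*x**3 + 3/2*x**2*y + 5/4*y**3 - 9/2*x**2 - 5/2*y**2 → -1/2*x**2*y**2 - 5/8*y**4 - 1/2*x**3 + 3/2*x**2*y + 7/8*x*y**2 - 11/8*y**3 - 9/2*x**2 + 43/8*y**2
  leading term x**2*y**2: subtract (1/4*x)·f_1 from -1/2*x**2*y**2 - 5/8*y**4 - 1/2*x**3 + 3/2*x**2*y + 7/8*x*y**2 - 11/8*y**3 - 9/2*x**2 + 43/8*y**2 → -5/8*y**4 - 1/2*x**3 + 3/2*x**2*y + 5/8*x*y**2 - 11/8*y**3 - 19/4*x**2 + 3/4*x*y + 43/8*y**2 - 9/4*x
  leading term y**4: no divisor's leading term divides it; move -5/8*y**4 to the remainder.
  leading term x**3: subtract (1/8)·f_2 from -1/2*x**3 + 3/2*x**2*y + 5/8*x*y**2 - 11/8*y**3 - 19/4*x**2 + 3/4*x*y + 43/8*y**2 - 9/4*x → 3/2*x**2*y - 1/4*x*y**2 - 11/8*y**3 - 19/4*x**2 + 3/4*x*y + 49/8*y**2 - 9/4*x - 5/8*y + 5/4
  leading term x**2*y: no divisor's leading term divides it; move 3/2*x**2*y to the remainder.
  leading term x*y**2: subtract (1/8)·f_1 from -1/4*x*y**2 - 11/8*y**3 - 19/4*x**2 + 3/4*x*y + 49/8*y**2 - 9/4*x - 5/8*y + 5/4 → -11/8*y**3 - 19/4*x**2 + 3/4*x*y + 6*y**2 - 19/8*x - 1/4*y + 1/8
  leading term y**3: no divisor's leading term divides it; move -11/8*y**3 to the remainder.
  leading term x**2: no divisor's leading term divides it; move -19/4*x**2 to the remainder.
  leading term x*y: no divisor's leading term divides it; move 3/4*x*y to the remainder.
  leading term y**2: no divisor's leading term divides it; move 6*y**2 to the remainder.
  leading term x: no divisor's leading term divides it; move -19/8*x to the remainder.
  leading term y: no divisor's leading term divides it; move -1/4*y to the remainder.
  leading term 1: no divisor's leading term divides it; move 1/8 to the remainder.
  remainder -5/8*y**4 + 3/2*x**2*y - 11/8*y**3 - 19/4*x**2 + 3/4*x*y + 6*y**2 - 19/8*x - 1/4*y + 1/8 ≠ 0; add g_3 = -5/8*y**4 + 3/2*x**2*y - 11/8*y**3 - 19/4*x**2 + 3/4*x*y + 6*y**2 - 19/8*x - 1/4*y + 1/8 to the basis.

The other S-polynomials (S(f_1,g_3), S(f_2,g_3)) all reduce to 0 modulo the current basis, so we have a Gröbner basis.
Inter-reduce: drop elements whose leading term is divisible by another's, tail-reduce, and make monic.
Reduced Gröbner basis: {y**4 - 12/5*x**2*y + 11/5*y**3 + 38/5*x**2 - 6/5*x*y - 48/5*y**2 + 19/5*x + 2/5*y - 1/5, x**3 + 5/8*y**2 - 7/8*x + 11/8*y - 43/8, x*y**2 - 1/2*y**2 - 1/2*x + 3/2*y - 9/2}.

Buchberger on the second generating set:
h_1 = 12*x**3 - 17*x*y**2 + 16*y**2 - 2*x - 16*y + 15, LT = x**3.
h_2 = 4*x**3 - 11*x*y**2 + 8*y**2 + 2*x - 11*y + 28, LT = x**3.

S(h_1,h_2): lcm = x**3. S = 4/3*x*y**2 - 2/3*y**2 - 2/3*x + 17/12*y - 23/4.
  leading term x*y**2: no divisor's leading term divides it; move 4/3*x*y**2 to the remainder.
  leading term y**2: no divisor's leading term divides it; move -2/3*y**2 to the remainder.
  leading term x: no divisor's leading term divides it; move -2/3*x to the remainder.
  leading term y: no divisor's leading term divides it; move 17/12*y to the remainder.
  leading term 1: no divisor's leading term divides it; move -23/4 to the remainder.
  remainder 4/3*x*y**2 - 2/3*y**2 - 2/3*x + 17/12*y - 23/4 ≠ 0; add k_3 = 4/3*x*y**2 - 2/3*y**2 - 2/3*x + 17/12*y - 23/4 to the basis.

S(h_1,k_3): lcm = x**3*y**2. S = -17/12*x*y**4 + 1/2*x**2*y**2 + 4/3*y**4 + 1/2*x**3 - 17/16*x**2*y - 1/6*x*y**2 - 4/3*y**3 + 69/16*x**2 + 5/4*y**2.
  leading term x*y**4: subtract (-17/16*y**2)·k_3 from -17/12*x*y**4 + 1/2*x**2*y**2 + 4/3*y**4 + 1/2*x**3 - 17/16*x**2*y - 1/6*x*y**2 - 4/3*y**3 + 69/16*x**2 + 5/4*y**2 → 1/2*x**2*y**2 + 5/8*y**4 + 1/2*x**3 - 17/16*x**2*y - 7/8*x*y**2 + 11/64*y**3 + 69/16*x**2 - 311/64*y**2
  leading term x**2*y**2: subtract (3/8*x)·k_3 from 1/2*x**2*y**2 + 5/8*y**4 + 1/2*x**3 - 17/16*x**2*y - 7/8*x*y**2 + 11/64*y**3 + 69/16*x**2 - 311/64*y**2 → 5/8*y**4 + 1/2*x**3 - 17/16*x**2*y - 5/8*x*y**2 + 11/64*y**3 + 73/16*x**2 - 17/32*x*y - 311/64*y**2 + 69/32*x
  leading term y**4: no divisor's leading term divides it; move 5/8*y**4 to the remainder.
  leading term x**3: subtract (1/24)·h_1 from 1/2*x**3 - 17/16*x**2*y - 5/8*x*y**2 + 11/64*y**3 + 73/16*x**2 - 17/32*x*y - 311/64*y**2 + 69/32*x → -17/16*x**2*y + 1/12*x*y**2 + 11/64*y**3 + 73/16*x**2 - 17/32*x*y - 1061/192*y**2 + 215/96*x + 2/3*y - 5/8
  leading term x**2*y: no divisor's leading term divides it; move -17/16*x**2*y to the remainder.
  leading term x*y**2: subtract (1/16)·k_3 from 1/12*x*y**2 + 11/64*y**3 + 73/16*x**2 - 17/32*x*y - 1061/192*y**2 + 215/96*x + 2/3*y - 5/8 → 11/64*y**3 + 73/16*x**2 - 17/32*x*y - 351/64*y**2 + 73/32*x + 37/64*y - 17/64
  leading term y**3: no divisor's leading term divides it; move 11/64*y**3 to the remainder.
  leading term x**2: no divisor's leading term divides it; move 73/16*x**2 to the remainder.
  leading term x*y: no divisor's leading term divides it; move -17/32*x*y to the remainder.
  leading term y**2: no divisor's leading term divides it; move -351/64*y**2 to the remainder.
  leading term x: no divisor's leading term divides it; move 73/32*x to the remainder.
  leading term y: no divisor's leading term divides it; move 37/64*y to the remainder.
  leading term 1: no divisor's leading term divides it; move -17/64 to the remainder.
  remainder 5/8*y**4 - 17/16*x**2*y + 11/64*y**3 + 73/16*x**2 - 17/32*x*y - 351/64*y**2 + 73/32*x + 37/64*y - 17/64 ≠ 0; add k_4 = 5/8*y**4 - 17/16*x**2*y + 11/64*y**3 + 73/16*x**2 - 17/32*x*y - 351/64*y**2 + 73/32*x + 37/64*y - 17/64 to the basis.

The other S-polynomials (S(h_2,k_3), S(h_1,k_4), S(h_2,k_4), S(k_3,k_4)) all reduce to 0 modulo the current basis, so we have a Gröbner basis.
Inter-reduce: drop elements whose leading term is divisible by another's, tail-reduce, and make monic.
Reduced Gröbner basis: {y**4 - 17/10*x**2*y + 11/40*y**3 + 73/10*x**2 - 17/20*x*y - 351/40*y**2 + 73/20*x + 37/40*y - 17/40, x**3 + 5/8*y**2 - 7/8*x + 11/64*y - 311/64, x*y**2 - 1/2*y**2 - 1/2*x + 17/16*y - 69/16}.

Since the reduced bases disagree, the two ideals are not the same.
The choice of monomial ordering does not affect the verdict — as long as both bases are computed under the same ordering, their equality decides ideal equality.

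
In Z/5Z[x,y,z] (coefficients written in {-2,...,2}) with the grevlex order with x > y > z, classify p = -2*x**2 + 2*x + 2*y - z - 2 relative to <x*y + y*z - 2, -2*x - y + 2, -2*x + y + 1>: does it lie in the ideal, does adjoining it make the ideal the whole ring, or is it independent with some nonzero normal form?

First compute the reduced Gröbner basis of I by Buchberger's algorithm.
f_1 = x*y + y*z - 2, LT = x*y.
f_2 = -2*x - y + 2, LT = x.
f_3 = -2*x + y + 1, LT = x.

S(f_1,f_2): lcm = x*y. S = 2*y**2 + y*z + y - 2.
  leading term y**2: no divisor's leading term divides it; move 2*y**2 to the remainder.
  leading term y*z: no divisor's leading term divides it; move y*z to the remainder.
  leading term y: no divisor's leading term divides it; move y to the remainder.
  leading term 1: no divisor's leading term divides it; move -2 to the remainder.
  remainder 2*y**2 + y*z + y - 2 ≠ 0; add h_4 = 2*y**2 + y*z + y - 2 to the basis.

S(f_1,f_3): lcm = x*y. S = -2*y**2 + y*z - 2*y - 2.
  leading term y**2: subtract (-1)·h_4 from -2*y**2 + y*z - 2*y - 2 → 2*y*z - y + 1
  leading term y*z: no divisor's leading term divides it; move 2*y*z to the remainder.
  leading term y: no divisor's leading term divides it; move -y to the remainder.
  leading term 1: no divisor's leading term divides it; move 1 to the remainder.
  remainder 2*y*z - y + 1 ≠ 0; add h_5 = 2*y*z - y + 1 to the basis.

S(f_2,f_3): lcm = x. S = y + 2.
  leading term y: no divisor's leading term divides it; move y to the remainder.
  leading term 1: no divisor's leading term divides it; move 2 to the remainder.
  remainder y + 2 ≠ 0; add h_6 = y + 2 to the basis.

S(h_5,h_6): lcm = y*z. S = 2*y - 2*z - 2.
  leading term y: subtract (2)·h_6 from 2*y - 2*z - 2 → -2*z - 1
  leading term z: no divisor's leading term divides it; move -2*z to the remainder.
  leading term 1: no divisor's leading term divides it; move -1 to the remainder.
  remainder -2*z - 1 ≠ 0; add h_7 = -2*z - 1 to the basis.

The other S-polynomials (S(f_1,h_4), S(f_2,h_4), S(f_3,h_4), S(f_1,h_5), S(f_2,h_5), S(f_3,h_5), S(h_4,h_5), S(f_1,h_6), S(f_2,h_6), S(f_3,h_6), S(h_4,h_6), S(f_1,h_7), S(f_2,h_7), S(f_3,h_7), S(h_4,h_7), S(h_5,h_7), S(h_6,h_7)) all reduce to 0 modulo the current basis, so we have a Gröbner basis.
Inter-reduce: drop elements whose leading term is divisible by another's, tail-reduce, and make monic.
Reduced Gröbner basis: {x - 2, y + 2, z - 2}.
Label its elements g_1 = x - 2, g_2 = y + 2, g_3 = z - 2.

Reduce p = -2*x**2 + 2*x + 2*y - z - 2 modulo G:
  leading term x**2: subtract (-2*x)·g_1 from -2*x**2 + 2*x + 2*y - z - 2 → -2*x + 2*y - z - 2
  leading term x: subtract (-2)·g_1 from -2*x + 2*y - z - 2 → 2*y - z - 1
  leading term y: subtract (2)·g_2 from 2*y - z - 1 → -z
  leading term z: subtract (-1)·g_3 from -z → -2
  leading term 1: no divisor's leading term divides it; move -2 to the remainder.
  normal form = -2.
The normal form is nonzero, so p ∉ I. Since p minus its normal form lies in I, I + (p) = I + (r) where r = -2; decide whether this ideal is the whole ring.
Here r = -2 is a nonzero constant, hence a unit: 1 ∈ I + (p), the Gröbner basis of I + (p) is {1}, and the enlarged system has no common solution — adjoining p is inconsistent.

Adjoining -2*x**2 + 2*x + 2*y - z - 2 makes the ideal the whole ring: the system is inconsistent.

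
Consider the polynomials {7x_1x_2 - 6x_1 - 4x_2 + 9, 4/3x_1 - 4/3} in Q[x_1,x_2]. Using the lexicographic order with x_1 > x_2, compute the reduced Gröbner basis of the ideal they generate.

f_1 = 7x_1x_2 - 6x_1 - 4x_2 + 9, LT = x_1x_2.
f_2 = 4/3x_1 - 4/3, LT = x_1.

S(f_1,f_2): lcm = x_1x_2. S = -6/7x_1 + 3/7x_2 + 9/7.
  reduce S modulo (f_1, f_2):
  remainder 3/7x_2 + 3/7 ≠ 0; add g_3 = 3/7x_2 + 3/7 to the basis.

The other S-polynomials (S(f_1,g_3), S(f_2,g_3)) all reduce to 0 modulo the current basis, so we have a Gröbner basis.
Inter-reduce: drop elements whose leading term is divisible by another's, tail-reduce, and make monic.

G = {x_1 - 1, x_2 + 1}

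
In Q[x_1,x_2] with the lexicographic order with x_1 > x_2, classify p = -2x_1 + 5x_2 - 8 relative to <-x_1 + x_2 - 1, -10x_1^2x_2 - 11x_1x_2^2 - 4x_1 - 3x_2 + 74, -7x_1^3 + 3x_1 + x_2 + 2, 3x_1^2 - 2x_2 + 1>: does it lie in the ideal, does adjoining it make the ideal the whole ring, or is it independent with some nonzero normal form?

First compute the reduced Gröbner basis of I by Buchberger's algorithm.
f_1 = -x_1 + x_2 - 1, LT = x_1.
f_2 = -10x_1^2x_2 - 11x_1x_2^2 - 4x_1 - 3x_2 + 74, LT = x_1^2x_2.
f_3 = -7x_1^3 + 3x_1 + x_2 + 2, LT = x_1^3.
f_4 = 3x_1^2 - 2x_2 + 1, LT = x_1^2.

S(f_1,f_2): lcm = x_1^2x_2. S = -21/10x_1x_2^2 + x_1x_2 - 2/5x_1 - 3/10x_2 + 37/5.
  reduce S modulo (f_1, f_2, f_3, f_4):
  remainder -21/10x_2^3 + 31/10x_2^2 - 17/10x_2 + 39/5 ≠ 0; add h_5 = -21/10x_2^3 + 31/10x_2^2 - 17/10x_2 + 39/5 to the basis.

S(f_1,f_3): lcm = x_1^3. S = -x_1^2x_2 + x_1^2 + 3/7x_1 + 1/7x_2 + 2/7.
  reduce S modulo (f_1, f_2, f_3, f_4, h_5):
  remainder 32/21x_2^2 - 34/21x_2 - 20/7 ≠ 0; add h_6 = 32/21x_2^2 - 34/21x_2 - 20/7 to the basis.

S(f_1,f_4): lcm = x_1^2. S = -x_1x_2 + x_1 + 2/3x_2 - 1/3.
  reduce S modulo (f_1, f_2, f_3, f_4, h_5, h_6):
  remainder 77/48x_2 - 77/24 ≠ 0; add h_7 = 77/48x_2 - 77/24 to the basis.

The other S-polynomials (S(f_2,f_3), S(f_2,f_4), S(f_3,f_4), S(f_1,h_5), S(f_2,h_5), S(f_3,h_5), S(f_4,h_5), S(f_1,h_6), S(f_2,h_6), S(f_3,h_6), S(f_4,h_6), S(h_5,h_6), S(f_1,h_7), S(f_2,h_7), S(f_3,h_7), S(f_4,h_7), S(h_5,h_7), S(h_6,h_7)) all reduce to 0 modulo the current basis, so we have a Gröbner basis.
Inter-reduce: drop elements whose leading term is divisible by another's, tail-reduce, and make monic.
Reduced Gröbner basis: {x_1 - 1, x_2 - 2}.
Label its elements g_1 = x_1 - 1, g_2 = x_2 - 2.

Reduce p = -2x_1 + 5x_2 - 8 modulo G:
  leading term x_1: subtract (-2)·g_1 from -2x_1 + 5x_2 - 8 → 5x_2 - 10
  leading term x_2: subtract (5)·g_2 from 5x_2 - 10 → 0
  normal form = 0.
Since the normal form is 0, p ∈ I.

-2x_1 + 5x_2 - 8 lies in I (it reduces to 0).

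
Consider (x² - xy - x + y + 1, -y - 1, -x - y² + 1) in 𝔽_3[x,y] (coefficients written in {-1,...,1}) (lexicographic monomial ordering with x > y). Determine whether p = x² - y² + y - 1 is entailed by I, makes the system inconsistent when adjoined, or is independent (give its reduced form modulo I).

x² - y² + y - 1 lies in I (it reduces to 0).

First compute the reduced Gröbner basis of I by Buchberger's algorithm.
f_1 = x² - xy - x + y + 1, LT = x².
f_2 = -y - 1, LT = y.
f_3 = -x - y² + 1, LT = x.

The S-polynomials (S(f_1,f_2), S(f_1,f_3), S(f_2,f_3)) all reduce to 0 modulo the current basis, so we have a Gröbner basis.
Inter-reduce: drop elements whose leading term is divisible by another's, tail-reduce, and make monic.
Reduced Gröbner basis: {x, y + 1}.
Label its elements g_1 = x, g_2 = y + 1.

Reduce p = x² - y² + y - 1 modulo G:
  leading term x²: subtract (x)·g_1 from x² - y² + y - 1 → -y² + y - 1
  leading term y²: subtract (-y)·g_2 from -y² + y - 1 → -y - 1
  leading term y: subtract (-1)·g_2 from -y - 1 → 0
  normal form = 0.
Since the normal form is 0, p ∈ I.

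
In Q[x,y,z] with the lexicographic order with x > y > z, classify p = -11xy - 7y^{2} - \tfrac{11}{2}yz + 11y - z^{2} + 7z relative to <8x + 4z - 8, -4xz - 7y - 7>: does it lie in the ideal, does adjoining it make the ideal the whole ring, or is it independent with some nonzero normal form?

First compute the reduced Gröbner basis of I by Buchberger's algorithm.
f_1 = 8x + 4z - 8, LT = x.
f_2 = -4xz - 7y - 7, LT = xz.

S(f_1,f_2): lcm = xz. S = -\tfrac{7}{4}y + \tfrac{1}{2}z^{2} - z - \tfrac{7}{4}.
  leading term y: no divisor's leading term divides it; move -\tfrac{7}{4}y to the remainder.
  leading term z^{2}: no divisor's leading term divides it; move \tfrac{1}{2}z^{2} to the remainder.
  leading term z: no divisor's leading term divides it; move -z to the remainder.
  leading term 1: no divisor's leading term divides it; move -\tfrac{7}{4} to the remainder.
  remainder -\tfrac{7}{4}y + \tfrac{1}{2}z^{2} - z - \tfrac{7}{4} ≠ 0; add h_3 = -\tfrac{7}{4}y + \tfrac{1}{2}z^{2} - z - \tfrac{7}{4} to the basis.

S(f_1,h_3): leading monomials are coprime, so the S-polynomial reduces to 0 (Buchberger's first criterion).
S(f_2,h_3): leading monomials are coprime, so the S-polynomial reduces to 0 (Buchberger's first criterion).
Every S-polynomial of the final basis reduces to 0, so we have a Gröbner basis.
Inter-reduce: drop elements whose leading term is divisible by another's, tail-reduce, and make monic.
Reduced Gröbner basis: {x + \tfrac{1}{2}z - 1, y - \tfrac{2}{7}z^{2} + \tfrac{4}{7}z + 1}.
Label its elements g_1 = x + \tfrac{1}{2}z - 1, g_2 = y - \tfrac{2}{7}z^{2} + \tfrac{4}{7}z + 1.

Reduce p = -11xy - 7y^{2} - \tfrac{11}{2}yz + 11y - z^{2} + 7z modulo G:
  leading term xy: subtract (-11y)·g_1 from -11xy - 7y^{2} - \tfrac{11}{2}yz + 11y - z^{2} + 7z → -7y^{2} - z^{2} + 7z
  leading term y^{2}: subtract (-7y)·g_2 from -7y^{2} - z^{2} + 7z → -2yz^{2} + 4yz + 7y - z^{2} + 7z
  leading term yz^{2}: subtract (-2z^{2})·g_2 from -2yz^{2} + 4yz + 7y - z^{2} + 7z → 4yz + 7y - \tfrac{4}{7}z^{4} + \tfrac{8}{7}z^{3} + z^{2} + 7z
  leading term yz: subtract (4z)·g_2 from 4yz + 7y - \tfrac{4}{7}z^{4} + \tfrac{8}{7}z^{3} + z^{2} + 7z → 7y - \tfrac{4}{7}z^{4} + \tfrac{16}{7}z^{3} - \tfrac{9}{7}z^{2} + 3z
  leading term y: subtract (7)·g_2 from 7y - \tfrac{4}{7}z^{4} + \tfrac{16}{7}z^{3} - \tfrac{9}{7}z^{2} + 3z → -\tfrac{4}{7}z^{4} + \tfrac{16}{7}z^{3} + \tfrac{5}{7}z^{2} - z - 7
  leading term z^{4}: no divisor's leading term divides it; move -\tfrac{4}{7}z^{4} to the remainder.
  leading term z^{3}: no divisor's leading term divides it; move \tfrac{16}{7}z^{3} to the remainder.
  leading term z^{2}: no divisor's leading term divides it; move \tfrac{5}{7}z^{2} to the remainder.
  leading term z: no divisor's leading term divides it; move -z to the remainder.
  leading term 1: no divisor's leading term divides it; move -7 to the remainder.
  normal form = -\tfrac{4}{7}z^{4} + \tfrac{16}{7}z^{3} + \tfrac{5}{7}z^{2} - z - 7.
The normal form is nonzero, so p ∉ I. Since p minus its normal form lies in I, I + (p) = I + (r) where r = -\tfrac{4}{7}z^{4} + \tfrac{16}{7}z^{3} + \tfrac{5}{7}z^{2} - z - 7; decide whether this ideal is the whole ring.
Run Buchberger on G together with r (pairs among the g_i already reduce to 0 since G is a Gröbner basis):
g_1 = x + \tfrac{1}{2}z - 1, LT = x.
g_2 = y - \tfrac{2}{7}z^{2} + \tfrac{4}{7}z + 1, LT = y.
r = -\tfrac{4}{7}z^{4} + \tfrac{16}{7}z^{3} + \tfrac{5}{7}z^{2} - z - 7, LT = z^{4}.

S(g_1,g_2): leading monomials are coprime, so the S-polynomial reduces to 0 (Buchberger's first criterion).
S(g_1,r): leading monomials are coprime, so the S-polynomial reduces to 0 (Buchberger's first criterion).
S(g_2,r): leading monomials are coprime, so the S-polynomial reduces to 0 (Buchberger's first criterion).
Every S-polynomial of the final basis reduces to 0, so we have a Gröbner basis.
Inter-reduce: drop elements whose leading term is divisible by another's, tail-reduce, and make monic.
Reduced Gröbner basis: {x + \tfrac{1}{2}z - 1, y - \tfrac{2}{7}z^{2} + \tfrac{4}{7}z + 1, z^{4} - 4z^{3} - \tfrac{5}{4}z^{2} + \tfrac{7}{4}z + \tfrac{49}{4}}.
The reduced Gröbner basis of I + (p) is {x + \tfrac{1}{2}z - 1, y - \tfrac{2}{7}z^{2} + \tfrac{4}{7}z + 1, z^{4} - 4z^{3} - \tfrac{5}{4}z^{2} + \tfrac{7}{4}z + \tfrac{49}{4}} ≠ {1}, a proper ideal, so the enlarged system stays consistent: p is independent of I, with normal form -\tfrac{4}{7}z^{4} + \tfrac{16}{7}z^{3} + \tfrac{5}{7}z^{2} - z - 7.

-11xy - 7y^{2} - \tfrac{11}{2}yz + 11y - z^{2} + 7z is independent of I; its normal form modulo I is -\tfrac{4}{7}z^{4} + \tfrac{16}{7}z^{3} + \tfrac{5}{7}z^{2} - z - 7.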